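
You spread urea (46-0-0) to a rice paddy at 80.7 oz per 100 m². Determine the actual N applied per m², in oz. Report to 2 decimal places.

nitrogen per 100 m² = 80.7 × 46% = 37.122 oz.
Convert to per m²: 37.122 × 0.01 = 0.37122 oz.

0.37 oz N per sq m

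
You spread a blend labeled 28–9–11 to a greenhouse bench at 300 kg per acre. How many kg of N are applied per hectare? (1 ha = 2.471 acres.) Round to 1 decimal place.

207.6 kg N per hectare

nitrogen per acre = 300 × 28% = 84 kg.
Convert to per hectare: 84 × 2.471 = 207.564 kg.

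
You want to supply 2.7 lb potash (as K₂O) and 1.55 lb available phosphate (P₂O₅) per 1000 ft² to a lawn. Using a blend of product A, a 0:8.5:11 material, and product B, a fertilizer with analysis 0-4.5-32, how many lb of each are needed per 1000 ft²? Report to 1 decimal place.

16.8 lb product A, 2.7 lb product B

Per-1000 ft² balance (a = product A, b = product B):
K₂O: 0.11·a + 0.32·b = 2.7
P₂O₅: 0.085·a + 0.045·b = 1.55
Eliminate a: (row1) − 0.11/0.085·(row2) → 0.261765·b = 0.694118, so b = 2.65169.
Back-substitute: a = (2.7 − 0.32·2.65169) / 0.11 = 16.8315.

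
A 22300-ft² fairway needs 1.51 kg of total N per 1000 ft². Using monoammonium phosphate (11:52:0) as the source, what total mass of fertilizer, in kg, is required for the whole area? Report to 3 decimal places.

Product per 1000 ft² = 1.51 / 11% = 13.7273 kg.
Total product = 13.7273 × 22300 / 1000 = 306.1182 kg.

306.118 kg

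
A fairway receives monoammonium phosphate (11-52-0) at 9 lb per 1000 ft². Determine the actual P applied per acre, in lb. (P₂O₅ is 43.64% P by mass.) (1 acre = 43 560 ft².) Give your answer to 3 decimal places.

P₂O₅ per 1000 ft² = 9 × 52% = 4.68 lb.
Elemental P = 4.68 × 0.4364 = 2.04235 lb per 1000 ft².
Convert to per acre: 2.04235 × 43.56 = 88.9649 lb.

88.965 lb P per acre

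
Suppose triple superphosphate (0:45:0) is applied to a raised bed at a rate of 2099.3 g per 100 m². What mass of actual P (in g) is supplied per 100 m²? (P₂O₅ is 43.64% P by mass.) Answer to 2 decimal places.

P₂O₅ per 100 m² = 2099.3 × 45% = 944.685 g.
Elemental P = 944.685 × 0.4364 = 412.261 g per 100 m².

412.26 g P per hundred sq m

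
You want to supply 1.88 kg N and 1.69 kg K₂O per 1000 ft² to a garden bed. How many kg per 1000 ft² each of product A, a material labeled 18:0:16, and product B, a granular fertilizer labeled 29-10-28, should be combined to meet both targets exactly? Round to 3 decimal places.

9.075 kg product A, 0.850 kg product B

With a, b = kg per 1000 ft² of product A and product B:
N: 0.18·a + 0.29·b = 1.88
K₂O: 0.16·a + 0.28·b = 1.69
Solving simultaneously: a = 9.075, b = 0.85.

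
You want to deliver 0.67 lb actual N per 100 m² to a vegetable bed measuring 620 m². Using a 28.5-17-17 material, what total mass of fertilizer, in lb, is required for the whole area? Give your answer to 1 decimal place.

Product per 100 m² = 0.67 / 28.5% = 2.35088 lb.
Total product = 2.35088 × 620 / 100 = 14.5754 lb.

14.6 lb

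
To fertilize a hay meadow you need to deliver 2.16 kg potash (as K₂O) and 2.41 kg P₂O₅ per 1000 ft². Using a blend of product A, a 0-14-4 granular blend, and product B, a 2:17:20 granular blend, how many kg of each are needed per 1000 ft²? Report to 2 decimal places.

Per-1000 ft² balance (a = product A, b = product B):
K₂O: 0.04·a + 0.2·b = 2.16
P₂O₅: 0.14·a + 0.17·b = 2.41
Eliminate b: (row1) − 0.2/0.17·(row2) → -0.124706·a = -0.675294, so a = 5.41509.
Then b = (2.41 − 0.14·5.41509) / 0.17 = 9.71698.

5.42 kg product A, 9.72 kg product B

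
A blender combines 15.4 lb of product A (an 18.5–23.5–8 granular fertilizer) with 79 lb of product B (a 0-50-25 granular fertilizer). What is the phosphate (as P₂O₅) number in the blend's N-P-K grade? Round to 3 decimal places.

Total mass = 15.4 + 79 = 94.4 lb.
P₂O₅ mass = 23.5%×15.4 + 50%×79 = 43.119 lb.
% P₂O₅ = 43.119 / 94.4 = 45.6769%.

45.677% P₂O₅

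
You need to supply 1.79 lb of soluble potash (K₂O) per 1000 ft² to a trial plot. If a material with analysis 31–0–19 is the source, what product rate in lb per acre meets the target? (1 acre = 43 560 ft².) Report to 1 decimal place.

410.4 lb of product per acre

Product per 1000 ft² = 1.79 / 19% = 9.42105 lb.
Convert to per acre: 9.42105 × 43.56 = 410.381 lb.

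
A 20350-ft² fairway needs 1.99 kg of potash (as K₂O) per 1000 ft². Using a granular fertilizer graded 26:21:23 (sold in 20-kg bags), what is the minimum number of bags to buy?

9 bags

Product per 1000 ft² = 1.99 / 23% = 8.65217 kg.
Total product = 8.65217 × 20350 / 1000 = 176.072 kg.
Bags = ⌈176.072 / 20⌉ = 9.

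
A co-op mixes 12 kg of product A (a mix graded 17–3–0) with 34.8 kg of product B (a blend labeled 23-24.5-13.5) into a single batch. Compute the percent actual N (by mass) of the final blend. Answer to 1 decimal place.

21.5% N

Total mass = 12 + 34.8 = 46.8 kg.
N mass = 17%×12 + 23%×34.8 = 10.044 kg.
% N = 10.044 / 46.8 = 21.4615%.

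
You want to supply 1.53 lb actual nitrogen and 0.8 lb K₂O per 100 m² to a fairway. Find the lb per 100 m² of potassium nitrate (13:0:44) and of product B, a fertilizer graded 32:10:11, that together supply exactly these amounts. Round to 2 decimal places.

With a, b = lb per 100 m² of potassium nitrate and product B:
N: 0.13·a + 0.32·b = 1.53
K₂O: 0.44·a + 0.11·b = 0.8
Solving simultaneously: a = 0.693281, b = 4.4996.

0.69 lb potassium nitrate, 4.50 lb product B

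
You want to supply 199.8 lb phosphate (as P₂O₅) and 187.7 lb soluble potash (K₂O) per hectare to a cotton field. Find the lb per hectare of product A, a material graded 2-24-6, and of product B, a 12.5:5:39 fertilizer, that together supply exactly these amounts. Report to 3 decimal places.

Let a = lb of product A, b = lb of product B (per hectare).
P₂O₅: 0.24·a + 0.05·b = 199.8
K₂O: 0.06·a + 0.39·b = 187.7
Eliminate b: (row1) − 0.05/0.39·(row2) → 0.232308·a = 175.736, so a = 756.47903.
Then b = (187.7 − 0.06·756.47903) / 0.39 = 364.9007.

756.479 lb product A, 364.901 lb product B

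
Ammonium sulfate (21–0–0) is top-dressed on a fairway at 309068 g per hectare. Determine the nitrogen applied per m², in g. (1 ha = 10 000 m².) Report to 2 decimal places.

6.49 g N per sq m

nitrogen per hectare = 309068 × 21% = 64904.3 g.
Convert to per m²: 64904.3 × 0.0001 = 6.49043 g.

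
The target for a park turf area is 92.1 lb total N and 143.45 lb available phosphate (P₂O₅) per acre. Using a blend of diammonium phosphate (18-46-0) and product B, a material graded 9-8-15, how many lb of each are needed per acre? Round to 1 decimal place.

205.3 lb diammonium phosphate, 612.8 lb product B

Let a = lb of diammonium phosphate, b = lb of product B (per acre).
N: 0.18·a + 0.09·b = 92.1
P₂O₅: 0.46·a + 0.08·b = 143.45
Eliminate b: (row1) − 0.09/0.08·(row2) → -0.3375·a = -69.2812, so a = 205.278.
Then b = (143.45 − 0.46·205.278) / 0.08 = 612.778.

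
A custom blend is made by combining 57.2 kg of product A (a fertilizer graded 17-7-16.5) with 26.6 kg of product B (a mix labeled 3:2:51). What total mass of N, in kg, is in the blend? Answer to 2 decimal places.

10.52 kg N

N mass = 17%×57.2 + 3%×26.6 = 10.522 kg.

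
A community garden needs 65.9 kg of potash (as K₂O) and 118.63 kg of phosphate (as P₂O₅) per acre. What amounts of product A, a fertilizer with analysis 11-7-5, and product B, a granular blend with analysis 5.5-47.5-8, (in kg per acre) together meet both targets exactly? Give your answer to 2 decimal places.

1201.77 kg product A, 72.64 kg product B

Per-acre balance (a = product A, b = product B):
K₂O: 0.05·a + 0.08·b = 65.9
P₂O₅: 0.07·a + 0.475·b = 118.63
Solving simultaneously: a = 1201.769, b = 72.6446.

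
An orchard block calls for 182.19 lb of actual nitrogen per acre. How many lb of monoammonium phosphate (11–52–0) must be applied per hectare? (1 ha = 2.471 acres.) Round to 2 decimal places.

4092.65 lb of product per hectare

Product per acre = 182.19 / 11% = 1656.27 lb.
Convert to per hectare: 1656.27 × 2.471 = 4092.6499 lb.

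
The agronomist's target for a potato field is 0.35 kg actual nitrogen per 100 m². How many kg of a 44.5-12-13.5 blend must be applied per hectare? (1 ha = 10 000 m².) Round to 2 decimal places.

78.65 kg of product per hectare

Product per 100 m² = 0.35 / 44.5% = 0.786517 kg.
Convert to per hectare: 0.786517 × 100 = 78.6517 kg.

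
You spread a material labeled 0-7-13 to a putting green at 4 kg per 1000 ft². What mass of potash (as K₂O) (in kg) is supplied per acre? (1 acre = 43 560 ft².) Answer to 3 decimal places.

K₂O per 1000 ft² = 4 × 13% = 0.52 kg.
Convert to per acre: 0.52 × 43.56 = 22.6512 kg.

22.651 kg K₂O per acre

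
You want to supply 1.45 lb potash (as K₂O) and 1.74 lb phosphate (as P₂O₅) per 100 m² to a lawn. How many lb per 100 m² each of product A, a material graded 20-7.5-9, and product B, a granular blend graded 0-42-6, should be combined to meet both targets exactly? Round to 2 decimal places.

With a, b = lb per 100 m² of product A and product B:
K₂O: 0.09·a + 0.06·b = 1.45
P₂O₅: 0.075·a + 0.42·b = 1.74
Solving simultaneously: a = 15.1532, b = 1.43694.

15.15 lb product A, 1.44 lb product B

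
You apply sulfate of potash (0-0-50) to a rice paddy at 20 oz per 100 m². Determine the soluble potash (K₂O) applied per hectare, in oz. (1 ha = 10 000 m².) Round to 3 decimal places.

K₂O per 100 m² = 20 × 50% = 10 oz.
Convert to per hectare: 10 × 100 = 1000 oz.

1000.000 oz K₂O per hectare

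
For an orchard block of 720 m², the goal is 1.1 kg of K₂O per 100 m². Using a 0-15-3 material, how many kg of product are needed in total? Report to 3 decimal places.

264.000 kg

Product per 100 m² = 1.1 / 3% = 36.6667 kg.
Total product = 36.6667 × 720 / 100 = 264 kg.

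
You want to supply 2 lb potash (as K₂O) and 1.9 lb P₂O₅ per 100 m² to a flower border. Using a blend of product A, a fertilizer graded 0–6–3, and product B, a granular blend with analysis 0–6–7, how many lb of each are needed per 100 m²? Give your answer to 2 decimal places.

Let a = lb of product A, b = lb of product B (per 100 m²).
K₂O: 0.03·a + 0.07·b = 2
P₂O₅: 0.06·a + 0.06·b = 1.9
Eliminate a: (row1) − 0.03/0.06·(row2) → 0.04·b = 1.05, so b = 26.25.
Back-substitute: a = (2 − 0.07·26.25) / 0.03 = 5.41667.

5.42 lb product A, 26.25 lb product B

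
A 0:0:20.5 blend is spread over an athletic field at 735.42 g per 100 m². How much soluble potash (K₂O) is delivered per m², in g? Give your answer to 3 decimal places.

K₂O per 100 m² = 735.42 × 20.5% = 150.761 g.
Convert to per m²: 150.761 × 0.01 = 1.50761 g.

1.508 g K₂O per sq m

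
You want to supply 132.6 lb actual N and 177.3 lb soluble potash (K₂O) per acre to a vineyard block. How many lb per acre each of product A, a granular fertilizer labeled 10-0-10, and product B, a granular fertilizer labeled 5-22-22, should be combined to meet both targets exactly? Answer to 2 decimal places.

1194.53 lb product A, 262.94 lb product B

With a, b = lb per acre of product A and product B:
N: 0.1·a + 0.05·b = 132.6
K₂O: 0.1·a + 0.22·b = 177.3
Eliminate a: (row1) − 0.1/0.1·(row2) → -0.17·b = -44.7, so b = 262.941.
Back-substitute: a = (132.6 − 0.05·262.941) / 0.1 = 1194.529.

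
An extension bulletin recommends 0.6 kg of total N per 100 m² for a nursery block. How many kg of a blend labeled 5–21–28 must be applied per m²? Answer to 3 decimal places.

Product per 100 m² = 0.6 / 5% = 12 kg.
Convert to per m²: 12 × 0.01 = 0.12 kg.

0.120 kg of product per sq m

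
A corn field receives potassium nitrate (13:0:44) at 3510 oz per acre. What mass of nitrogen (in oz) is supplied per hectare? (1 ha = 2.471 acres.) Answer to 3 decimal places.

nitrogen per acre = 3510 × 13% = 456.3 oz.
Convert to per hectare: 456.3 × 2.471 = 1127.5173 oz.

1127.517 oz N per hectare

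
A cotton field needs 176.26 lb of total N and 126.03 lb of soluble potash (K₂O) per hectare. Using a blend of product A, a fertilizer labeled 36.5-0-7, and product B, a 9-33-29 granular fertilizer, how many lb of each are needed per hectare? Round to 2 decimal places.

399.52 lb product A, 338.15 lb product B

With a, b = lb per hectare of product A and product B:
N: 0.365·a + 0.09·b = 176.26
K₂O: 0.07·a + 0.29·b = 126.03
From row1: a = (176.26 − 0.09·b) / 0.365.
Into row2: 0.07·(176.26 − 0.09·b)/0.365 + 0.29·b = 126.03 → b = 338.149, a = 399.5249.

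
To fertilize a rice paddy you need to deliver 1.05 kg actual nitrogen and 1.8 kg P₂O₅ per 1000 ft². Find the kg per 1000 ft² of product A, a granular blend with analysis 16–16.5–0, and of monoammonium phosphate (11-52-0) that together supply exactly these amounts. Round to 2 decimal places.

5.35 kg product A, 1.76 kg monoammonium phosphate

Let a = kg of product A, b = kg of monoammonium phosphate (per 1000 ft²).
N: 0.16·a + 0.11·b = 1.05
P₂O₅: 0.165·a + 0.52·b = 1.8
From row1: a = (1.05 − 0.11·b) / 0.16.
Into row2: 0.165·(1.05 − 0.11·b)/0.16 + 0.52·b = 1.8 → b = 1.76403, a = 5.34973.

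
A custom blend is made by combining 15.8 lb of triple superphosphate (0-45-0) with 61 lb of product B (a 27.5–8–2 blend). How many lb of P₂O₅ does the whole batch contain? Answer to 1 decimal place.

P₂O₅ mass = 45%×15.8 + 8%×61 = 11.99 lb.

12.0 lb P₂O₅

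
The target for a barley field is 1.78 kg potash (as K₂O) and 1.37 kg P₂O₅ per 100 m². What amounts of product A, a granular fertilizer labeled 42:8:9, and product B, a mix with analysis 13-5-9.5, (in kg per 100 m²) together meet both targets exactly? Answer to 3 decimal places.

Let a = kg of product A, b = kg of product B (per 100 m²).
K₂O: 0.09·a + 0.095·b = 1.78
P₂O₅: 0.08·a + 0.05·b = 1.37
From row1: a = (1.78 − 0.095·b) / 0.09.
Into row2: 0.08·(1.78 − 0.095·b)/0.09 + 0.05·b = 1.37 → b = 6.16129, a = 13.2742.

13.274 kg product A, 6.161 kg product B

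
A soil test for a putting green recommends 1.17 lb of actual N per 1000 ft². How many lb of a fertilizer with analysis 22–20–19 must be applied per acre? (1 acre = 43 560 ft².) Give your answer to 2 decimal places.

231.66 lb of product per acre

Product per 1000 ft² = 1.17 / 22% = 5.31818 lb.
Convert to per acre: 5.31818 × 43.56 = 231.66 lb.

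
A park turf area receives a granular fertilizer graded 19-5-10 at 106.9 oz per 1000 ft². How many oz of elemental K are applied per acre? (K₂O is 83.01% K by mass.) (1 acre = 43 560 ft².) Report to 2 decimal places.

K₂O per 1000 ft² = 106.9 × 10% = 10.69 oz.
Elemental K = 10.69 × 0.8301 = 8.87377 oz per 1000 ft².
Convert to per acre: 8.87377 × 43.56 = 386.541 oz.

386.54 oz K per acre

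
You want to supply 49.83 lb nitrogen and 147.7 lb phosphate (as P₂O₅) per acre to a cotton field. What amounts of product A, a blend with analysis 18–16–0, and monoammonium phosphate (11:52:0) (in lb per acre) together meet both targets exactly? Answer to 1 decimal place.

With a, b = lb per acre of product A and monoammonium phosphate:
N: 0.18·a + 0.11·b = 49.83
P₂O₅: 0.16·a + 0.52·b = 147.7
Solving simultaneously: a = 127.166, b = 244.911.

127.2 lb product A, 244.9 lb monoammonium phosphate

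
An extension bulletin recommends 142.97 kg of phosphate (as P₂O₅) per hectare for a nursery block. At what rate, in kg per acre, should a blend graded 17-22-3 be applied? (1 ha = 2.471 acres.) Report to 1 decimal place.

Product per hectare = 142.97 / 22% = 649.864 kg.
Convert to per acre: 649.864 × 0.404694 = 262.996 kg.

263.0 kg of product per acre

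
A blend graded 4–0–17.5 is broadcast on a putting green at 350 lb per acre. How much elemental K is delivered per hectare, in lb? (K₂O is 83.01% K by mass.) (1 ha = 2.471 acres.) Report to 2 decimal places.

K₂O per acre = 350 × 17.5% = 61.25 lb.
Elemental K = 61.25 × 0.8301 = 50.8436 lb per acre.
Convert to per hectare: 50.8436 × 2.471 = 125.6346 lb.

125.63 lb K per hectare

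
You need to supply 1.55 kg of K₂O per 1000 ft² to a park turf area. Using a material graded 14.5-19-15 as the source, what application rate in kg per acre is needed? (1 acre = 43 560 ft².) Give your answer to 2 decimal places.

Product per 1000 ft² = 1.55 / 15% = 10.3333 kg.
Convert to per acre: 10.3333 × 43.56 = 450.12 kg.

450.12 kg of product per acre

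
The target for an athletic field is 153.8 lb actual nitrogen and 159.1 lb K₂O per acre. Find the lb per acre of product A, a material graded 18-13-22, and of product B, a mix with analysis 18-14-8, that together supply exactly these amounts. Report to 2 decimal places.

With a, b = lb per acre of product A and product B:
N: 0.18·a + 0.18·b = 153.8
K₂O: 0.22·a + 0.08·b = 159.1
Solving simultaneously: a = 648.1746, b = 206.2698.

648.17 lb product A, 206.27 lb product B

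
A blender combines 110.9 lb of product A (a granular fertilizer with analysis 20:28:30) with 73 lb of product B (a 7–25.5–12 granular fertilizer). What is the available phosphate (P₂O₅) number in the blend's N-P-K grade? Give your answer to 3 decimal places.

27.008% P₂O₅

Total mass = 110.9 + 73 = 183.9 lb.
P₂O₅ mass = 28%×110.9 + 25.5%×73 = 49.667 lb.
% P₂O₅ = 49.667 / 183.9 = 27.0076%.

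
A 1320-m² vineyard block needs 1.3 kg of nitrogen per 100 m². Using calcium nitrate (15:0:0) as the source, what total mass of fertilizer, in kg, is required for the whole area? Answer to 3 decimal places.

Product per 100 m² = 1.3 / 15% = 8.66667 kg.
Total product = 8.66667 × 1320 / 100 = 114.4 kg.

114.400 kg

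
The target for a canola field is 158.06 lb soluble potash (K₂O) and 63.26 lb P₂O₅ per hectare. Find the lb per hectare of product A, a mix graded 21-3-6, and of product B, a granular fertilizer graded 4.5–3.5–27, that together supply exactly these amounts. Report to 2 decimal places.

Per-hectare balance (a = product A, b = product B):
K₂O: 0.06·a + 0.27·b = 158.06
P₂O₅: 0.03·a + 0.035·b = 63.26
Eliminate a: (row1) − 0.06/0.03·(row2) → 0.2·b = 31.54, so b = 157.7.
Back-substitute: a = (158.06 − 0.27·157.7) / 0.06 = 1924.683.

1924.68 lb product A, 157.70 lb product B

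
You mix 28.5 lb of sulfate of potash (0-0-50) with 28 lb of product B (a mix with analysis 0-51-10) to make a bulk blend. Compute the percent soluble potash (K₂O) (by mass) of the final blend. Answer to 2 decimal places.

30.18% K₂O

Total mass = 28.5 + 28 = 56.5 lb.
K₂O mass = 50%×28.5 + 10%×28 = 17.05 lb.
% K₂O = 17.05 / 56.5 = 30.177%.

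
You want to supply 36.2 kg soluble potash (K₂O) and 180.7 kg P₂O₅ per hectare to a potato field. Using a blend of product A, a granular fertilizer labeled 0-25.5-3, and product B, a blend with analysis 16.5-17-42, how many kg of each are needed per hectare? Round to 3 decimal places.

With a, b = kg per hectare of product A and product B:
K₂O: 0.03·a + 0.42·b = 36.2
P₂O₅: 0.255·a + 0.17·b = 180.7
Eliminate a: (row1) − 0.03/0.255·(row2) → 0.4·b = 14.9412, so b = 37.3529.
Back-substitute: a = (36.2 − 0.42·37.3529) / 0.03 = 683.72549.

683.725 kg product A, 37.353 kg product B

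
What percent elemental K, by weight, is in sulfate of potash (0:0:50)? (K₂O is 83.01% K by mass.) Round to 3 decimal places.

41.505% K

%K = 50 × 0.8301 = 41.505%.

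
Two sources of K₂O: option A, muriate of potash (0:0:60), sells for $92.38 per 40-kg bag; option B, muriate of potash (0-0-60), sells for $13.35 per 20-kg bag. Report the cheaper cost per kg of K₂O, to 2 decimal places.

$1.11 per kg K₂O (option B)

option A: K₂O per bag = 40 × 60% = 24 kg; cost = 92.38 / 24 = $3.8492/kg K₂O.
option B: K₂O per bag = 20 × 60% = 12 kg; cost = 13.35 / 12 = $1.1125/kg K₂O.
option B is cheaper.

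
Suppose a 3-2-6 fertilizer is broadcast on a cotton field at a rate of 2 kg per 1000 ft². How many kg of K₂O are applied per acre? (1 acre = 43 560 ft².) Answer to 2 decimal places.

5.23 kg K₂O per acre

K₂O per 1000 ft² = 2 × 6% = 0.12 kg.
Convert to per acre: 0.12 × 43.56 = 5.2272 kg.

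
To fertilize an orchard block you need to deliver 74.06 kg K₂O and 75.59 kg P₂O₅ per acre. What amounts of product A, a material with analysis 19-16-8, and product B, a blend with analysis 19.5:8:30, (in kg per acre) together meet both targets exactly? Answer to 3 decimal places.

402.697 kg product A, 139.481 kg product B

Let a = kg of product A, b = kg of product B (per acre).
K₂O: 0.08·a + 0.3·b = 74.06
P₂O₅: 0.16·a + 0.08·b = 75.59
Eliminate b: (row1) − 0.3/0.08·(row2) → -0.52·a = -209.403, so a = 402.6971.
Then b = (75.59 − 0.16·402.6971) / 0.08 = 139.4808.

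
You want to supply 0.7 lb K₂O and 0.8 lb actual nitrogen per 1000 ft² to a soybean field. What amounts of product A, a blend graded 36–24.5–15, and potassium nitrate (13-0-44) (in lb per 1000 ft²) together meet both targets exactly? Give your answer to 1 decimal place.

Let a = lb of product A, b = lb of potassium nitrate (per 1000 ft²).
K₂O: 0.15·a + 0.44·b = 0.7
N: 0.36·a + 0.13·b = 0.8
Eliminate b: (row1) − 0.44/0.13·(row2) → -1.06846·a = -2.00769, so a = 1.87905.
Then b = (0.8 − 0.36·1.87905) / 0.13 = 0.950324.

1.9 lb product A, 1.0 lb potassium nitrate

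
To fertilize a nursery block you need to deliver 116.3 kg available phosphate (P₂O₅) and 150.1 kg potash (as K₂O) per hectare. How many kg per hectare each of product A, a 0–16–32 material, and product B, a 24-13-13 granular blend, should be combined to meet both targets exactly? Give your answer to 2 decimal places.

211.25 kg product A, 634.62 kg product B

With a, b = kg per hectare of product A and product B:
P₂O₅: 0.16·a + 0.13·b = 116.3
K₂O: 0.32·a + 0.13·b = 150.1
Eliminate b: (row1) − 0.13/0.13·(row2) → -0.16·a = -33.8, so a = 211.25.
Then b = (150.1 − 0.32·211.25) / 0.13 = 634.615.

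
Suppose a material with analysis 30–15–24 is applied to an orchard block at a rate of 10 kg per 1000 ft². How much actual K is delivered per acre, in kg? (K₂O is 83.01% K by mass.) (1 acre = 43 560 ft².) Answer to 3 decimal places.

86.782 kg K per acre

K₂O per 1000 ft² = 10 × 24% = 2.4 kg.
Elemental K = 2.4 × 0.8301 = 1.99224 kg per 1000 ft².
Convert to per acre: 1.99224 × 43.56 = 86.78197 kg.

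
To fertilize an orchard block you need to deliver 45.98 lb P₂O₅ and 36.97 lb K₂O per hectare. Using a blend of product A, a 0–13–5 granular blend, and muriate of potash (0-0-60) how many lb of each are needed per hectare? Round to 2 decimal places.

Per-hectare balance (a = product A, b = muriate of potash):
P₂O₅: 0.13·a + 0·b = 45.98
K₂O: 0.05·a + 0.6·b = 36.97
Eliminate a: (row1) − 0.13/0.05·(row2) → -1.56·b = -50.142, so b = 32.1423.
Back-substitute: a = (45.98 − 0·32.1423) / 0.13 = 353.692.

353.69 lb product A, 32.14 lb muriate of potash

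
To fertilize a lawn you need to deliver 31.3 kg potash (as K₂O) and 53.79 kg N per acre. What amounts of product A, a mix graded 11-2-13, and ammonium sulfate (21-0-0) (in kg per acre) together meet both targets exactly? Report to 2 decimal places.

Per-acre balance (a = product A, b = ammonium sulfate):
K₂O: 0.13·a + 0·b = 31.3
N: 0.11·a + 0.21·b = 53.79
Eliminate a: (row1) − 0.13/0.11·(row2) → -0.248182·b = -32.27, so b = 130.026.
Back-substitute: a = (31.3 − 0·130.026) / 0.13 = 240.769.

240.77 kg product A, 130.03 kg ammonium sulfate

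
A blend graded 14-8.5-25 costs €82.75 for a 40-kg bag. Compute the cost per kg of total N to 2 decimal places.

N in bag = 40 × 14% = 5.6 kg.
Cost per kg N = €82.75 / 5.6 = €14.7768.

€14.78 per kg N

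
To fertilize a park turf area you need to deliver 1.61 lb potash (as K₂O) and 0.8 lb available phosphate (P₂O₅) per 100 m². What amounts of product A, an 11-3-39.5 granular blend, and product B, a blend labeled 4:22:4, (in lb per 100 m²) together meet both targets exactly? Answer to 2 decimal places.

3.76 lb product A, 3.12 lb product B

With a, b = lb per 100 m² of product A and product B:
K₂O: 0.395·a + 0.04·b = 1.61
P₂O₅: 0.03·a + 0.22·b = 0.8
Eliminate b: (row1) − 0.04/0.22·(row2) → 0.389545·a = 1.46455, so a = 3.75963.
Then b = (0.8 − 0.03·3.75963) / 0.22 = 3.12369.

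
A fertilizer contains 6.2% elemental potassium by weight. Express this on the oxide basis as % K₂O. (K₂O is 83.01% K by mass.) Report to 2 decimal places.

7.47% K₂O

%K₂O = 6.2 / 0.8301 = 7.46898%.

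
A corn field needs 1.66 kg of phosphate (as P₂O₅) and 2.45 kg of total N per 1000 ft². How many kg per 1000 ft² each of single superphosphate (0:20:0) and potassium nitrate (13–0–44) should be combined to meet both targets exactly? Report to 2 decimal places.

8.30 kg single superphosphate, 18.85 kg potassium nitrate

Let a = kg of single superphosphate, b = kg of potassium nitrate (per 1000 ft²).
P₂O₅: 0.2·a + 0·b = 1.66
N: 0·a + 0.13·b = 2.45
Solving simultaneously: a = 8.3, b = 18.8462.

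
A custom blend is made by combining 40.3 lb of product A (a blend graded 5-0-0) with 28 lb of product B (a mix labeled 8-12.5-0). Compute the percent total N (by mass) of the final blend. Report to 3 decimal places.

6.230% N

Total mass = 40.3 + 28 = 68.3 lb.
N mass = 5%×40.3 + 8%×28 = 4.255 lb.
% N = 4.255 / 68.3 = 6.22987%.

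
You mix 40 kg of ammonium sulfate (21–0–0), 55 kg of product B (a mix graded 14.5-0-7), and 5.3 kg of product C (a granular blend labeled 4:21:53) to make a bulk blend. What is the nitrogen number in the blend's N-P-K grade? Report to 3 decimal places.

16.537% N

Total mass = 40 + 55 + 5.3 = 100.3 kg.
N mass = 21%×40 + 14.5%×55 + 4%×5.3 = 16.587 kg.
% N = 16.587 / 100.3 = 16.5374%.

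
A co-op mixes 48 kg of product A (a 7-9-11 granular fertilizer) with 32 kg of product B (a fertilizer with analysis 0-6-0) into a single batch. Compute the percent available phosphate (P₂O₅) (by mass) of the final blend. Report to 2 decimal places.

7.80% P₂O₅

Total mass = 48 + 32 = 80 kg.
P₂O₅ mass = 9%×48 + 6%×32 = 6.24 kg.
% P₂O₅ = 6.24 / 80 = 7.8%.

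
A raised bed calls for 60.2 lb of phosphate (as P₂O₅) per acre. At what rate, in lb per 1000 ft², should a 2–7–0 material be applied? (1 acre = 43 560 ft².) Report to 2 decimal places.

Product per acre = 60.2 / 7% = 860 lb.
Convert to per 1000 ft²: 860 × 0.0229568 = 19.7429 lb.

19.74 lb of product per thousand sq ft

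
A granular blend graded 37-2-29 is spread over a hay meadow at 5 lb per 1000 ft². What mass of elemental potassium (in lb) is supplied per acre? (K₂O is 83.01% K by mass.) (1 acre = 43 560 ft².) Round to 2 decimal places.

52.43 lb K per acre

K₂O per 1000 ft² = 5 × 29% = 1.45 lb.
Elemental K = 1.45 × 0.8301 = 1.20364 lb per 1000 ft².
Convert to per acre: 1.20364 × 43.56 = 52.4308 lb.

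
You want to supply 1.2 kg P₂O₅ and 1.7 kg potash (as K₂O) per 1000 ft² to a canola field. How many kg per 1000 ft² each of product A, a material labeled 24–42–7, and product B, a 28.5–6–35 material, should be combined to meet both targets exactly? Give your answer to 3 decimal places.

With a, b = kg per 1000 ft² of product A and product B:
P₂O₅: 0.42·a + 0.06·b = 1.2
K₂O: 0.07·a + 0.35·b = 1.7
Solving simultaneously: a = 2.22689, b = 4.41176.

2.227 kg product A, 4.412 kg product B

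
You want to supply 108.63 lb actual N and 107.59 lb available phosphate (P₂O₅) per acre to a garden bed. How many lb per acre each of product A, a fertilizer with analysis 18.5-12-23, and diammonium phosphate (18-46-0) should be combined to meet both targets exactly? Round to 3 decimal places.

Let a = lb of product A, b = lb of diammonium phosphate (per acre).
N: 0.185·a + 0.18·b = 108.63
P₂O₅: 0.12·a + 0.46·b = 107.59
Eliminate a: (row1) − 0.185/0.12·(row2) → -0.529167·b = -57.2379, so b = 108.1661.
Back-substitute: a = (108.63 − 0.18·108.1661) / 0.185 = 481.94646.

481.946 lb product A, 108.166 lb diammonium phosphate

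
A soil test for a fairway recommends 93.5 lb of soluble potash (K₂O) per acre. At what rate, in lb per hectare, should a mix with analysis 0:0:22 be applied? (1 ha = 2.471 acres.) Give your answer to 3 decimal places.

Product per acre = 93.5 / 22% = 425 lb.
Convert to per hectare: 425 × 2.471 = 1050.175 lb.

1050.175 lb of product per hectare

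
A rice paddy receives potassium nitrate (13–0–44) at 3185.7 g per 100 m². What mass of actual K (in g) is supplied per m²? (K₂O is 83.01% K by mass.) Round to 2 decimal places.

11.64 g K per sq m

K₂O per 100 m² = 3185.7 × 44% = 1401.71 g.
Elemental K = 1401.71 × 0.8301 = 1163.56 g per 100 m².
Convert to per m²: 1163.56 × 0.01 = 11.6356 g.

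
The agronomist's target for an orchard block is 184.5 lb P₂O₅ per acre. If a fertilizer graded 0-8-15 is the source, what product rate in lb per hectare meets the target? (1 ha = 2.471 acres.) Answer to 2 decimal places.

Product per acre = 184.5 / 8% = 2306.25 lb.
Convert to per hectare: 2306.25 × 2.471 = 5698.744 lb.

5698.74 lb of product per hectare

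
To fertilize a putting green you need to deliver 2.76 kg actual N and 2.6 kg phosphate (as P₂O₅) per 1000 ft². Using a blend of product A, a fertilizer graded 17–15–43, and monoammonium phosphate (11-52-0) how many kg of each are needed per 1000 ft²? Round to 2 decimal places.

15.98 kg product A, 0.39 kg monoammonium phosphate

Per-1000 ft² balance (a = product A, b = monoammonium phosphate):
N: 0.17·a + 0.11·b = 2.76
P₂O₅: 0.15·a + 0.52·b = 2.6
Eliminate a: (row1) − 0.17/0.15·(row2) → -0.479333·b = -0.186667, so b = 0.38943.
Back-substitute: a = (2.76 − 0.11·0.38943) / 0.17 = 15.9833.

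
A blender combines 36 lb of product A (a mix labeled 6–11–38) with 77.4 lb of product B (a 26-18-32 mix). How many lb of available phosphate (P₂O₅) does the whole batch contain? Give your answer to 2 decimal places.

17.89 lb P₂O₅

P₂O₅ mass = 11%×36 + 18%×77.4 = 17.892 lb.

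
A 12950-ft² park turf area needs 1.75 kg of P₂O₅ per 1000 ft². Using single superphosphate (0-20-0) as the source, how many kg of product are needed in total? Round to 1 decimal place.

113.3 kg

Product per 1000 ft² = 1.75 / 20% = 8.75 kg.
Total product = 8.75 × 12950 / 1000 = 113.312 kg.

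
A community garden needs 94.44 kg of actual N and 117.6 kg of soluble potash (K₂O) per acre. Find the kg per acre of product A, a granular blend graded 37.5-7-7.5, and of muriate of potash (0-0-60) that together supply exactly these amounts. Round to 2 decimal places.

251.84 kg product A, 164.52 kg muriate of potash

Let a = kg of product A, b = kg of muriate of potash (per acre).
N: 0.375·a + 0·b = 94.44
K₂O: 0.075·a + 0.6·b = 117.6
From row1: a = (94.44 − 0·b) / 0.375.
Into row2: 0.075·(94.44 − 0·b)/0.375 + 0.6·b = 117.6 → b = 164.52, a = 251.84.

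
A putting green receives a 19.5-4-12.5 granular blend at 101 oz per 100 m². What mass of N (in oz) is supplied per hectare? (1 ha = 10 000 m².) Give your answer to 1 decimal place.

1969.5 oz N per hectare

nitrogen per 100 m² = 101 × 19.5% = 19.695 oz.
Convert to per hectare: 19.695 × 100 = 1969.5 oz.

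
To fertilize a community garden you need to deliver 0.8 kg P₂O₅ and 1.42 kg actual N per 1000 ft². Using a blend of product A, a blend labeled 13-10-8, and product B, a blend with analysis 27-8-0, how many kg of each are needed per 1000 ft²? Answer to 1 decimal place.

Let a = kg of product A, b = kg of product B (per 1000 ft²).
P₂O₅: 0.1·a + 0.08·b = 0.8
N: 0.13·a + 0.27·b = 1.42
Solving simultaneously: a = 6.16867, b = 2.28916.

6.2 kg product A, 2.3 kg product B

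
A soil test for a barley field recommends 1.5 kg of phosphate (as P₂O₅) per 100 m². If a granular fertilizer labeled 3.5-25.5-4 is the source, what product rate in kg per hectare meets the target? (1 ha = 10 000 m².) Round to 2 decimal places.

Product per 100 m² = 1.5 / 25.5% = 5.88235 kg.
Convert to per hectare: 5.88235 × 100 = 588.235 kg.

588.24 kg of product per hectare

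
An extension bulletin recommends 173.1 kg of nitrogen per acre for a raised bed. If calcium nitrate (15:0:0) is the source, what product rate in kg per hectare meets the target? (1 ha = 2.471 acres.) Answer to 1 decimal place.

Product per acre = 173.1 / 15% = 1154 kg.
Convert to per hectare: 1154 × 2.471 = 2851.53 kg.

2851.5 kg of product per hectare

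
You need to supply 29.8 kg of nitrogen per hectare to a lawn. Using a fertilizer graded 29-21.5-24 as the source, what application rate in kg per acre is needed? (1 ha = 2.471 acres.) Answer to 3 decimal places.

41.586 kg of product per acre

Product per hectare = 29.8 / 29% = 102.759 kg.
Convert to per acre: 102.759 × 0.404694 = 41.5858 kg.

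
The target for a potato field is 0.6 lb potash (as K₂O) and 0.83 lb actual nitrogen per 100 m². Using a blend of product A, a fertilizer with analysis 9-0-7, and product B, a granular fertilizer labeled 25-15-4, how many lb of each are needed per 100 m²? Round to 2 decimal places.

Per-100 m² balance (a = product A, b = product B):
K₂O: 0.07·a + 0.04·b = 0.6
N: 0.09·a + 0.25·b = 0.83
Eliminate a: (row1) − 0.07/0.09·(row2) → -0.154444·b = -0.0455556, so b = 0.294964.
Back-substitute: a = (0.6 − 0.04·0.294964) / 0.07 = 8.40288.

8.40 lb product A, 0.29 lb product B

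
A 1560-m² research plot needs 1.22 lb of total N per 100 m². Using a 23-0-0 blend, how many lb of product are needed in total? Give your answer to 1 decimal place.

82.7 lb

Product per 100 m² = 1.22 / 23% = 5.30435 lb.
Total product = 5.30435 × 1560 / 100 = 82.7478 lb.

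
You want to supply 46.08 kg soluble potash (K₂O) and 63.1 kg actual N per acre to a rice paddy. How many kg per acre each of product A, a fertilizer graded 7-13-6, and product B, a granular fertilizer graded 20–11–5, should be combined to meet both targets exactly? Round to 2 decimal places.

Let a = kg of product A, b = kg of product B (per acre).
K₂O: 0.06·a + 0.05·b = 46.08
N: 0.07·a + 0.2·b = 63.1
From row1: a = (46.08 − 0.05·b) / 0.06.
Into row2: 0.07·(46.08 − 0.05·b)/0.06 + 0.2·b = 63.1 → b = 65.9294, a = 713.059.

713.06 kg product A, 65.93 kg product B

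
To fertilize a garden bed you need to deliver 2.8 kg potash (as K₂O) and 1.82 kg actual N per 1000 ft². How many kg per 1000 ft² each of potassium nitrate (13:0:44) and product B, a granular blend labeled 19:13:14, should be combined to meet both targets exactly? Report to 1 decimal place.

Per-1000 ft² balance (a = potassium nitrate, b = product B):
K₂O: 0.44·a + 0.14·b = 2.8
N: 0.13·a + 0.19·b = 1.82
From row1: a = (2.8 − 0.14·b) / 0.44.
Into row2: 0.13·(2.8 − 0.14·b)/0.44 + 0.19·b = 1.82 → b = 6.6789, a = 4.23853.

4.2 kg potassium nitrate, 6.7 kg product B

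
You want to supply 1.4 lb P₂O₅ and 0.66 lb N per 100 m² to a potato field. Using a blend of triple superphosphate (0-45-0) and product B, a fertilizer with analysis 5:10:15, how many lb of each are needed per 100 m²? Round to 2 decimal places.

0.18 lb triple superphosphate, 13.20 lb product B

Per-100 m² balance (a = triple superphosphate, b = product B):
P₂O₅: 0.45·a + 0.1·b = 1.4
N: 0·a + 0.05·b = 0.66
Solving simultaneously: a = 0.177778, b = 13.2.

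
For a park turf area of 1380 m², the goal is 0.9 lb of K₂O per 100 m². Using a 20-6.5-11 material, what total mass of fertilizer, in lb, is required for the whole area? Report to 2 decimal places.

112.91 lb

Product per 100 m² = 0.9 / 11% = 8.18182 lb.
Total product = 8.18182 × 1380 / 100 = 112.909 lb.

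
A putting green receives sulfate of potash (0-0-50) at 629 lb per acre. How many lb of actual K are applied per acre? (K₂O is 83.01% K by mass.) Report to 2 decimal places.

261.07 lb K per acre

K₂O per acre = 629 × 50% = 314.5 lb.
Elemental K = 314.5 × 0.8301 = 261.066 lb per acre.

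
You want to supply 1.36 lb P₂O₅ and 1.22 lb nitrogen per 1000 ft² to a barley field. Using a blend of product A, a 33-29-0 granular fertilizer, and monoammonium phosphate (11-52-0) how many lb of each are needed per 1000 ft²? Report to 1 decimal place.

Per-1000 ft² balance (a = product A, b = monoammonium phosphate):
P₂O₅: 0.29·a + 0.52·b = 1.36
N: 0.33·a + 0.11·b = 1.22
Eliminate a: (row1) − 0.29/0.33·(row2) → 0.423333·b = 0.287879, so b = 0.680029.
Back-substitute: a = (1.36 − 0.52·0.680029) / 0.29 = 3.47029.

3.5 lb product A, 0.7 lb monoammonium phosphate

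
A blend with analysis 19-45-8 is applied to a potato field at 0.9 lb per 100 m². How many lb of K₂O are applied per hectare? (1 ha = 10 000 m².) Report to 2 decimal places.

K₂O per 100 m² = 0.9 × 8% = 0.072 lb.
Convert to per hectare: 0.072 × 100 = 7.2 lb.

7.20 lb K₂O per hectare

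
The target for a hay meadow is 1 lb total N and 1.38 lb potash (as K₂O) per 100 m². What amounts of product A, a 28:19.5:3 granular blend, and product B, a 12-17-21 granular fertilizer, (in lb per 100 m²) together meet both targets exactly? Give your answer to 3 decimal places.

0.804 lb product A, 6.457 lb product B

Per-100 m² balance (a = product A, b = product B):
N: 0.28·a + 0.12·b = 1
K₂O: 0.03·a + 0.21·b = 1.38
Eliminate a: (row1) − 0.28/0.03·(row2) → -1.84·b = -11.88, so b = 6.45652.
Back-substitute: a = (1 − 0.12·6.45652) / 0.28 = 0.804348.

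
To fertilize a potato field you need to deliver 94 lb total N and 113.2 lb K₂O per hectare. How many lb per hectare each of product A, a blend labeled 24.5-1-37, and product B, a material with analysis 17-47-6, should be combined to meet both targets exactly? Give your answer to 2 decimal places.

Per-hectare balance (a = product A, b = product B):
N: 0.245·a + 0.17·b = 94
K₂O: 0.37·a + 0.06·b = 113.2
Eliminate a: (row1) − 0.245/0.37·(row2) → 0.13027·b = 19.0432, so b = 146.183.
Back-substitute: a = (94 − 0.17·146.183) / 0.245 = 282.241.

282.24 lb product A, 146.18 lb product B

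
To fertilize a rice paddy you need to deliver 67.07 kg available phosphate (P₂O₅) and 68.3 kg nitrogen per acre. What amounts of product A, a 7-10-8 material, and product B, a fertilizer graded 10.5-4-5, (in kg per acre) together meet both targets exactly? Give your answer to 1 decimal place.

Let a = kg of product A, b = kg of product B (per acre).
P₂O₅: 0.1·a + 0.04·b = 67.07
N: 0.07·a + 0.105·b = 68.3
From row1: a = (67.07 − 0.04·b) / 0.1.
Into row2: 0.07·(67.07 − 0.04·b)/0.1 + 0.105·b = 68.3 → b = 277.286, a = 559.786.

559.8 kg product A, 277.3 kg product B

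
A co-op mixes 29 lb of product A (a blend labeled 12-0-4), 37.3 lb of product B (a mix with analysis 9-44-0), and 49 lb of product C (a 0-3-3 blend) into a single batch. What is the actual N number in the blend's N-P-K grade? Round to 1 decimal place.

Total mass = 29 + 37.3 + 49 = 115.3 lb.
N mass = 12%×29 + 9%×37.3 + 0%×49 = 6.837 lb.
% N = 6.837 / 115.3 = 5.92975%.

5.9% N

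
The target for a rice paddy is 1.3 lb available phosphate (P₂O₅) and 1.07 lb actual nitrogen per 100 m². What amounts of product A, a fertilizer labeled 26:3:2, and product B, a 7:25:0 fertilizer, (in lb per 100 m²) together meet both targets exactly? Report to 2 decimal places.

With a, b = lb per 100 m² of product A and product B:
P₂O₅: 0.03·a + 0.25·b = 1.3
N: 0.26·a + 0.07·b = 1.07
From row1: a = (1.3 − 0.25·b) / 0.03.
Into row2: 0.26·(1.3 − 0.25·b)/0.03 + 0.07·b = 1.07 → b = 4.86328, a = 2.80604.

2.81 lb product A, 4.86 lb product B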